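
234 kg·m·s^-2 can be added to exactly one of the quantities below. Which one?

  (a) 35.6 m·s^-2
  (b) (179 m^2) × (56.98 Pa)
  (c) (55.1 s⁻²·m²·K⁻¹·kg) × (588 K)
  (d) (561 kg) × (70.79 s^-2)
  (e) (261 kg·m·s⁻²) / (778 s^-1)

(b)

Reference: kg·m·s⁻².
Each option:
  (a) m·s⁻²
  (b) [m²] · [kg·m⁻¹·s⁻²] = kg·m·s⁻²  ← same
  (c) [kg·m²·s⁻²·K⁻¹] · [K] = kg·m²·s⁻²
  (d) [kg] · [s⁻²] = kg·s⁻²
  (e) [kg·m·s⁻²] / [s⁻¹] = kg·m·s⁻¹
Only (b) matches kg·m·s⁻².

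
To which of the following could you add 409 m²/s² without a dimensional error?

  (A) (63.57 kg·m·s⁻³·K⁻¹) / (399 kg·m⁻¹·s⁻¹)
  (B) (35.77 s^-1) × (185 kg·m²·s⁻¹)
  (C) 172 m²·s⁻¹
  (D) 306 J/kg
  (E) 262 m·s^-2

(D)

Reference: m²·s⁻².
Each option:
  (A) [kg·m·s⁻³·K⁻¹] / [kg·m⁻¹·s⁻¹] = m²·s⁻²·K⁻¹
  (B) [s⁻¹] · [kg·m²·s⁻¹] = kg·m²·s⁻²
  (C) m²·s⁻¹
  (D) J·kg⁻¹ = N·m·kg⁻¹ = m²·s⁻²  ← same
  (E) m·s⁻²
Only (D) matches m²·s⁻².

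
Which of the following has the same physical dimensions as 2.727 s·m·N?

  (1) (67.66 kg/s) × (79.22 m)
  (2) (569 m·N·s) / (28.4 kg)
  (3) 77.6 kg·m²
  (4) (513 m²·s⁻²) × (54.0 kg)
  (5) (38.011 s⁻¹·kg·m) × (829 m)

Reference: N·m·s = kg·m·s⁻²·m·s = kg·m²·s⁻¹.
Each option:
  (1) [kg·s⁻¹] · [m] = kg·m·s⁻¹
  (2) [kg·m²·s⁻¹] / [kg] = m²·s⁻¹
  (3) kg·m²
  (4) [m²·s⁻²] · [kg] = kg·m²·s⁻²
  (5) [kg·m·s⁻¹] · [m] = kg·m²·s⁻¹  ← same
Only (5) matches kg·m²·s⁻¹.

(5)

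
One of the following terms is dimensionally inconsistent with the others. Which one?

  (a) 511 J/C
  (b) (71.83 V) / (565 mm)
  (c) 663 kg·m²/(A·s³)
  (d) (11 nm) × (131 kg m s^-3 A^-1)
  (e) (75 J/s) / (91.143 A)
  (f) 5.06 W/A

Work out the base dimensions of each:
  (a) J·C⁻¹ = N·m·(s·A)⁻¹ = kg·m²·s⁻³·A⁻¹
  (b) [kg·m²·s⁻³·A⁻¹] / [m] = kg·m·s⁻³·A⁻¹
  (c) kg·m²·s⁻³·A⁻¹
  (d) [m] · [kg·m·s⁻³·A⁻¹] = kg·m²·s⁻³·A⁻¹
  (e) [kg·m²·s⁻³] / [A] = kg·m²·s⁻³·A⁻¹
  (f) W·A⁻¹ = J·s⁻¹·A⁻¹ = kg·m²·s⁻³·A⁻¹
All reduce to kg·m²·s⁻³·A⁻¹ except (b), which is kg·m·s⁻³·A⁻¹.

(b)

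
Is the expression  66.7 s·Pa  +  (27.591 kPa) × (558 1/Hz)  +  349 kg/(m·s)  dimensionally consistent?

Dimensions:
  66.7 s·Pa:  Pa·s = N·m⁻²·s = kg·m⁻¹·s⁻¹
  (27.591 kPa) × (558 1/Hz):  [kg·m⁻¹·s⁻²] · [s] = kg·m⁻¹·s⁻¹
  349 kg/(m·s):  kg·m⁻¹·s⁻¹
Every term reduces to kg·m⁻¹·s⁻¹.

Yes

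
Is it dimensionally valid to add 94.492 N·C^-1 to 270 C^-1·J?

Work out the base dimensions of each:
  94.492 N·C^-1:  N·C⁻¹ = kg·m·s⁻²·(s·A)⁻¹ = kg·m·s⁻³·A⁻¹
  270 C^-1·J:  J·C⁻¹ = N·m·(s·A)⁻¹ = kg·m²·s⁻³·A⁻¹
kg·m·s⁻³·A⁻¹ ≠ kg·m²·s⁻³·A⁻¹, so they cannot be added.

No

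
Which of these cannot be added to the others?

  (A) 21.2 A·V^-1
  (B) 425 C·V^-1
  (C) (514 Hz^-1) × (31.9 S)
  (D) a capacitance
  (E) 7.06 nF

(A)

In SI base units:
  (A) A·V⁻¹ = A·(J·C⁻¹)⁻¹ = kg⁻¹·m⁻²·s³·A²
  (B) C·V⁻¹ = s·A·(J·C⁻¹)⁻¹ = kg⁻¹·m⁻²·s⁴·A²
  (C) [s] · [kg⁻¹·m⁻²·s³·A²] = kg⁻¹·m⁻²·s⁴·A²
  (D) [capacitance] = kg⁻¹·m⁻²·s⁴·A²
  (E) F = C·V⁻¹ = kg⁻¹·m⁻²·s⁴·A²
All reduce to kg⁻¹·m⁻²·s⁴·A² except (A), which is kg⁻¹·m⁻²·s³·A².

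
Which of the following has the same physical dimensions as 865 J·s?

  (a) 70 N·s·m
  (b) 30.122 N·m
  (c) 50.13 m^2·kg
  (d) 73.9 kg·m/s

(a)

Reference: J·s = N·m·s = kg·m²·s⁻¹.
Each option:
  (a) N·m·s = kg·m·s⁻²·m·s = kg·m²·s⁻¹  ← same
  (b) N·m = kg·m·s⁻²·m = kg·m²·s⁻²
  (c) kg·m²
  (d) kg·m·s⁻¹
Only (a) matches kg·m²·s⁻¹.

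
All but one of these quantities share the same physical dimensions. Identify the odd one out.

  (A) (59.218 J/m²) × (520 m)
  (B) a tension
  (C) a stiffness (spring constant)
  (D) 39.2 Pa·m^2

(C)

Work out the base dimensions of each:
  (A) [kg·s⁻²] · [m] = kg·m·s⁻²
  (B) [tension] = kg·m·s⁻²
  (C) [stiffness (spring constant)] = kg·s⁻²
  (D) Pa·m² = N·m⁻²·m² = kg·m·s⁻²
All reduce to kg·m·s⁻² except (C), which is kg·s⁻².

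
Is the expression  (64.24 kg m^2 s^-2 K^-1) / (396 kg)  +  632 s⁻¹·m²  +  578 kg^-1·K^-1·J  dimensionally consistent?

Expand each in SI base units:
  (64.24 kg m^2 s^-2 K^-1) / (396 kg):  [kg·m²·s⁻²·K⁻¹] / [kg] = m²·s⁻²·K⁻¹
  632 s⁻¹·m²:  m²·s⁻¹
  578 kg^-1·K^-1·J:  J·kg⁻¹·K⁻¹ = N·m·kg⁻¹·K⁻¹ = m²·s⁻²·K⁻¹
The terms do not share a single dimension (m²·s⁻²·K⁻¹ vs m²·s⁻¹).

No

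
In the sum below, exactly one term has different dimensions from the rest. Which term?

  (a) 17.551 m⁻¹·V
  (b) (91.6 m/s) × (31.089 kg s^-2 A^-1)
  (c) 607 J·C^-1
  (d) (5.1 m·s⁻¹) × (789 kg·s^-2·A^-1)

(c)

In SI base units:
  (a) V·m⁻¹ = J·C⁻¹·m⁻¹ = kg·m·s⁻³·A⁻¹
  (b) [m·s⁻¹] · [kg·s⁻²·A⁻¹] = kg·m·s⁻³·A⁻¹
  (c) J·C⁻¹ = N·m·(s·A)⁻¹ = kg·m²·s⁻³·A⁻¹
  (d) [m·s⁻¹] · [kg·s⁻²·A⁻¹] = kg·m·s⁻³·A⁻¹
All reduce to kg·m·s⁻³·A⁻¹ except (c), which is kg·m²·s⁻³·A⁻¹.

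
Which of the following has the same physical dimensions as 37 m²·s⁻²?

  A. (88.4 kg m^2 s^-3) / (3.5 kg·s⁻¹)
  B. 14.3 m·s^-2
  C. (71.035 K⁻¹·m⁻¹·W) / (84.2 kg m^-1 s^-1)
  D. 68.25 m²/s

Reference: m²·s⁻².
Each option:
  A. [kg·m²·s⁻³] / [kg·s⁻¹] = m²·s⁻²  ← same
  B. m·s⁻²
  C. [kg·m·s⁻³·K⁻¹] / [kg·m⁻¹·s⁻¹] = m²·s⁻²·K⁻¹
  D. m²·s⁻¹
Only A. matches m²·s⁻².

A.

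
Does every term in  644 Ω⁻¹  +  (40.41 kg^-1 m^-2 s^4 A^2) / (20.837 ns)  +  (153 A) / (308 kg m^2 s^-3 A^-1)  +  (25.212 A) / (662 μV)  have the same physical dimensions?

Yes

Expand each in SI base units:
  644 Ω⁻¹:  Ω⁻¹ = (V·A⁻¹)⁻¹ = kg⁻¹·m⁻²·s³·A²
  (40.41 kg^-1 m^-2 s^4 A^2) / (20.837 ns):  [kg⁻¹·m⁻²·s⁴·A²] / [s] = kg⁻¹·m⁻²·s³·A²
  (153 A) / (308 kg m^2 s^-3 A^-1):  [A] / [kg·m²·s⁻³·A⁻¹] = kg⁻¹·m⁻²·s³·A²
  (25.212 A) / (662 μV):  [A] / [kg·m²·s⁻³·A⁻¹] = kg⁻¹·m⁻²·s³·A²
Every term reduces to kg⁻¹·m⁻²·s³·A².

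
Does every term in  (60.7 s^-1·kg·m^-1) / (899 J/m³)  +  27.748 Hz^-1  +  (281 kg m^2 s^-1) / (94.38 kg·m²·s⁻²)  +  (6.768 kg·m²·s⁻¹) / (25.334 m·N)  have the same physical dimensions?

Yes

Reduce each to base SI dimensions:
  (60.7 s^-1·kg·m^-1) / (899 J/m³):  [kg·m⁻¹·s⁻¹] / [kg·m⁻¹·s⁻²] = s
  27.748 Hz^-1:  Hz⁻¹ = (s⁻¹)⁻¹ = s
  (281 kg m^2 s^-1) / (94.38 kg·m²·s⁻²):  [kg·m²·s⁻¹] / [kg·m²·s⁻²] = s
  (6.768 kg·m²·s⁻¹) / (25.334 m·N):  [kg·m²·s⁻¹] / [kg·m²·s⁻²] = s
Every term reduces to s.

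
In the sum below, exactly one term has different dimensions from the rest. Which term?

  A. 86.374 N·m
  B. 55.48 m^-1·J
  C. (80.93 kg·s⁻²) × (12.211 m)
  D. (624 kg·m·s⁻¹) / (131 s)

A.

Reduce each to base SI dimensions:
  A. N·m = kg·m·s⁻²·m = kg·m²·s⁻²
  B. J·m⁻¹ = N·m·m⁻¹ = kg·m·s⁻²
  C. [kg·s⁻²] · [m] = kg·m·s⁻²
  D. [kg·m·s⁻¹] / [s] = kg·m·s⁻²
All reduce to kg·m·s⁻² except A., which is kg·m²·s⁻².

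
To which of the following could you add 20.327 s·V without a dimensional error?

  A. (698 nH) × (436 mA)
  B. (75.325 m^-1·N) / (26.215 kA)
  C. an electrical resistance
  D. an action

Reference: V·s = J·C⁻¹·s = kg·m²·s⁻²·A⁻¹.
Each option:
  A. [kg·m²·s⁻²·A⁻²] · [A] = kg·m²·s⁻²·A⁻¹  ← same
  B. [kg·s⁻²] / [A] = kg·s⁻²·A⁻¹
  C. [electrical resistance] = kg·m²·s⁻³·A⁻²
  D. [action] = kg·m²·s⁻¹
Only A. matches kg·m²·s⁻²·A⁻¹.

A.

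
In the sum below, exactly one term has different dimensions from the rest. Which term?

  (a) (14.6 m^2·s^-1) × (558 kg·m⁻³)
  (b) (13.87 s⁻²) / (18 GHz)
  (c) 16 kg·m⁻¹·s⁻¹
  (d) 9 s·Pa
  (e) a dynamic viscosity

(b)

Work out the base dimensions of each:
  (a) [m²·s⁻¹] · [kg·m⁻³] = kg·m⁻¹·s⁻¹
  (b) [s⁻²] / [s⁻¹] = s⁻¹
  (c) kg·m⁻¹·s⁻¹
  (d) Pa·s = N·m⁻²·s = kg·m⁻¹·s⁻¹
  (e) [dynamic viscosity] = kg·m⁻¹·s⁻¹
All reduce to kg·m⁻¹·s⁻¹ except (b), which is s⁻¹.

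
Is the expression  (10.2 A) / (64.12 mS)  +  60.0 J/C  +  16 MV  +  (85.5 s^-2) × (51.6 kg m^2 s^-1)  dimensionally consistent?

No

Dimensions:
  (10.2 A) / (64.12 mS):  [A] / [kg⁻¹·m⁻²·s³·A²] = kg·m²·s⁻³·A⁻¹
  60.0 J/C:  J·C⁻¹ = N·m·(s·A)⁻¹ = kg·m²·s⁻³·A⁻¹
  16 MV:  V = J·C⁻¹ = kg·m²·s⁻³·A⁻¹
  (85.5 s^-2) × (51.6 kg m^2 s^-1):  [s⁻²] · [kg·m²·s⁻¹] = kg·m²·s⁻³
The terms do not share a single dimension (kg·m²·s⁻³ vs kg·m²·s⁻³·A⁻¹).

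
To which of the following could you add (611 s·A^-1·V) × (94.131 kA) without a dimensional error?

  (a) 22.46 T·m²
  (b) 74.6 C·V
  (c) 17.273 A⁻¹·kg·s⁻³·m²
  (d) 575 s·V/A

(a)

Reference: [kg·m²·s⁻²·A⁻²] · [A] = kg·m²·s⁻²·A⁻¹.
Each option:
  (a) T·m² = Wb·m⁻²·m² = kg·m²·s⁻²·A⁻¹  ← same
  (b) C·V = s·A·J·C⁻¹ = kg·m²·s⁻²
  (c) kg·m²·s⁻³·A⁻¹
  (d) V·s·A⁻¹ = J·C⁻¹·s·A⁻¹ = kg·m²·s⁻²·A⁻²
Only (a) matches kg·m²·s⁻²·A⁻¹.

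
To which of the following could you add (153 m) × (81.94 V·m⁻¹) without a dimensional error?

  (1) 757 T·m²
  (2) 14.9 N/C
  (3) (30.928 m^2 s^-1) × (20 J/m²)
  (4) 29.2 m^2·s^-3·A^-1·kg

(4)

Reference: [m] · [kg·m·s⁻³·A⁻¹] = kg·m²·s⁻³·A⁻¹.
Each option:
  (1) T·m² = Wb·m⁻²·m² = kg·m²·s⁻²·A⁻¹
  (2) N·C⁻¹ = kg·m·s⁻²·(s·A)⁻¹ = kg·m·s⁻³·A⁻¹
  (3) [m²·s⁻¹] · [kg·s⁻²] = kg·m²·s⁻³
  (4) kg·m²·s⁻³·A⁻¹  ← same
Only (4) matches kg·m²·s⁻³·A⁻¹.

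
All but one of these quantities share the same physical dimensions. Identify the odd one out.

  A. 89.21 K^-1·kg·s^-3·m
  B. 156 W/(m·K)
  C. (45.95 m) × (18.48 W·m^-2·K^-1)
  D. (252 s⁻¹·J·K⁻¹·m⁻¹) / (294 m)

D.

Dimensions:
  A. kg·m·s⁻³·K⁻¹
  B. W·m⁻¹·K⁻¹ = J·s⁻¹·m⁻¹·K⁻¹ = kg·m·s⁻³·K⁻¹
  C. [m] · [kg·s⁻³·K⁻¹] = kg·m·s⁻³·K⁻¹
  D. [kg·m·s⁻³·K⁻¹] / [m] = kg·s⁻³·K⁻¹
All reduce to kg·m·s⁻³·K⁻¹ except D., which is kg·s⁻³·K⁻¹.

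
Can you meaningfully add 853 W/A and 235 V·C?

Expand each in SI base units:
  853 W/A:  W·A⁻¹ = J·s⁻¹·A⁻¹ = kg·m²·s⁻³·A⁻¹
  235 V·C:  C·V = s·A·J·C⁻¹ = kg·m²·s⁻²
kg·m²·s⁻³·A⁻¹ ≠ kg·m²·s⁻², so they cannot be added.

No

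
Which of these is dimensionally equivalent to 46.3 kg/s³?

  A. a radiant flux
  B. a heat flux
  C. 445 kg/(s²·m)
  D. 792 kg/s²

Reference: kg·s⁻³.
Each option:
  A. [radiant flux] = kg·m²·s⁻³
  B. [heat flux] = kg·s⁻³  ← same
  C. kg·m⁻¹·s⁻²
  D. kg·s⁻²
Only B. matches kg·s⁻³.

B.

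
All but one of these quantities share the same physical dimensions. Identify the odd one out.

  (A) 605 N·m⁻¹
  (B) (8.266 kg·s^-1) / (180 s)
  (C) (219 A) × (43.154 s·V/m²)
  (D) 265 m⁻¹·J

Reduce each to base SI dimensions:
  (A) N·m⁻¹ = kg·m·s⁻²·m⁻¹ = kg·s⁻²
  (B) [kg·s⁻¹] / [s] = kg·s⁻²
  (C) [A] · [kg·s⁻²·A⁻¹] = kg·s⁻²
  (D) J·m⁻¹ = N·m·m⁻¹ = kg·m·s⁻²
All reduce to kg·s⁻² except (D), which is kg·m·s⁻².

(D)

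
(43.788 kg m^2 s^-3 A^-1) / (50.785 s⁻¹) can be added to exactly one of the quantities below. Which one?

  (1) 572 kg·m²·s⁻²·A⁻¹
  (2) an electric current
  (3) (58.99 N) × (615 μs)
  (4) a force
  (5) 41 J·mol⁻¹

(1)

Reference: [kg·m²·s⁻³·A⁻¹] / [s⁻¹] = kg·m²·s⁻²·A⁻¹.
Each option:
  (1) kg·m²·s⁻²·A⁻¹  ← same
  (2) [electric current] = A
  (3) [kg·m·s⁻²] · [s] = kg·m·s⁻¹
  (4) [force] = kg·m·s⁻²
  (5) J·mol⁻¹ = N·m·mol⁻¹ = kg·m²·s⁻²·mol⁻¹
Only (1) matches kg·m²·s⁻²·A⁻¹.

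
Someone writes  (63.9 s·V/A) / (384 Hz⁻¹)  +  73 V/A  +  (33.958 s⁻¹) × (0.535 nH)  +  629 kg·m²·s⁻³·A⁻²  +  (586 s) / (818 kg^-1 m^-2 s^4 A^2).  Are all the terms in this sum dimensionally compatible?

Dimensions:
  (63.9 s·V/A) / (384 Hz⁻¹):  [kg·m²·s⁻²·A⁻²] / [s] = kg·m²·s⁻³·A⁻²
  73 V/A:  V·A⁻¹ = J·C⁻¹·A⁻¹ = kg·m²·s⁻³·A⁻²
  (33.958 s⁻¹) × (0.535 nH):  [s⁻¹] · [kg·m²·s⁻²·A⁻²] = kg·m²·s⁻³·A⁻²
  629 kg·m²·s⁻³·A⁻²:  kg·m²·s⁻³·A⁻²
  (586 s) / (818 kg^-1 m^-2 s^4 A^2):  [s] / [kg⁻¹·m⁻²·s⁴·A²] = kg·m²·s⁻³·A⁻²
Every term reduces to kg·m²·s⁻³·A⁻².

Yes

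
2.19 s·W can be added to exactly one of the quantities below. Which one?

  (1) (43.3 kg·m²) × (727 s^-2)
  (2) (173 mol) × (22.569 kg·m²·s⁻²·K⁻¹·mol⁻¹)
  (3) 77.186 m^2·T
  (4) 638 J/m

Reference: W·s = J·s⁻¹·s = kg·m²·s⁻².
Each option:
  (1) [kg·m²] · [s⁻²] = kg·m²·s⁻²  ← same
  (2) [mol] · [kg·m²·s⁻²·K⁻¹·mol⁻¹] = kg·m²·s⁻²·K⁻¹
  (3) T·m² = Wb·m⁻²·m² = kg·m²·s⁻²·A⁻¹
  (4) J·m⁻¹ = N·m·m⁻¹ = kg·m·s⁻²
Only (1) matches kg·m²·s⁻².

(1)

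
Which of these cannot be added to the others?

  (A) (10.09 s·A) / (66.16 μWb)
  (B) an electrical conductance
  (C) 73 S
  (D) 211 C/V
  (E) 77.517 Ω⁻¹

Dimensions:
  (A) [s·A] / [kg·m²·s⁻²·A⁻¹] = kg⁻¹·m⁻²·s³·A²
  (B) [electrical conductance] = kg⁻¹·m⁻²·s³·A²
  (C) S = Ω⁻¹ = kg⁻¹·m⁻²·s³·A²
  (D) C·V⁻¹ = s·A·(J·C⁻¹)⁻¹ = kg⁻¹·m⁻²·s⁴·A²
  (E) Ω⁻¹ = (V·A⁻¹)⁻¹ = kg⁻¹·m⁻²·s³·A²
All reduce to kg⁻¹·m⁻²·s³·A² except (D), which is kg⁻¹·m⁻²·s⁴·A².

(D)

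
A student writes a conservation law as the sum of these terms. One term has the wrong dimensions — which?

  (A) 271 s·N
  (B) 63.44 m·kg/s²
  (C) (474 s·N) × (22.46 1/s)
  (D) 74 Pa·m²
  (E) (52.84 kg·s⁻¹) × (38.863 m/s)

(A)

Expand each in SI base units:
  (A) N·s = kg·m·s⁻²·s = kg·m·s⁻¹
  (B) kg·m·s⁻²
  (C) [kg·m·s⁻¹] · [s⁻¹] = kg·m·s⁻²
  (D) Pa·m² = N·m⁻²·m² = kg·m·s⁻²
  (E) [kg·s⁻¹] · [m·s⁻¹] = kg·m·s⁻²
All reduce to kg·m·s⁻² except (A), which is kg·m·s⁻¹.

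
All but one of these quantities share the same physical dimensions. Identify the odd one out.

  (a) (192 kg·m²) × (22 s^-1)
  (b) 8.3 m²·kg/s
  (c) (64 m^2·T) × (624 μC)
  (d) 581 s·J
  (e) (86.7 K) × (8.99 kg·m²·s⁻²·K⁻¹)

(e)

In SI base units:
  (a) [kg·m²] · [s⁻¹] = kg·m²·s⁻¹
  (b) kg·m²·s⁻¹
  (c) [kg·m²·s⁻²·A⁻¹] · [s·A] = kg·m²·s⁻¹
  (d) J·s = N·m·s = kg·m²·s⁻¹
  (e) [K] · [kg·m²·s⁻²·K⁻¹] = kg·m²·s⁻²
All reduce to kg·m²·s⁻¹ except (e), which is kg·m²·s⁻².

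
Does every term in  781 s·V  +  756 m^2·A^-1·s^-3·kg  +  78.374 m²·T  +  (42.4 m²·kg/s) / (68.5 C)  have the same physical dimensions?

No

In SI base units:
  781 s·V:  V·s = J·C⁻¹·s = kg·m²·s⁻²·A⁻¹
  756 m^2·A^-1·s^-3·kg:  kg·m²·s⁻³·A⁻¹
  78.374 m²·T:  T·m² = Wb·m⁻²·m² = kg·m²·s⁻²·A⁻¹
  (42.4 m²·kg/s) / (68.5 C):  [kg·m²·s⁻¹] / [s·A] = kg·m²·s⁻²·A⁻¹
The terms do not share a single dimension (kg·m²·s⁻²·A⁻¹ vs kg·m²·s⁻³·A⁻¹).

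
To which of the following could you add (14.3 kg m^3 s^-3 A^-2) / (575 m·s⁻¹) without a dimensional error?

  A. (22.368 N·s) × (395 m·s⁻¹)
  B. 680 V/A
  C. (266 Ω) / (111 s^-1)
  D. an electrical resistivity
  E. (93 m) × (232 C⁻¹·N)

C.

Reference: [kg·m³·s⁻³·A⁻²] / [m·s⁻¹] = kg·m²·s⁻²·A⁻².
Each option:
  A. [kg·m·s⁻¹] · [m·s⁻¹] = kg·m²·s⁻²
  B. V·A⁻¹ = J·C⁻¹·A⁻¹ = kg·m²·s⁻³·A⁻²
  C. [kg·m²·s⁻³·A⁻²] / [s⁻¹] = kg·m²·s⁻²·A⁻²  ← same
  D. [electrical resistivity] = kg·m³·s⁻³·A⁻²
  E. [m] · [kg·m·s⁻³·A⁻¹] = kg·m²·s⁻³·A⁻¹
Only C. matches kg·m²·s⁻²·A⁻².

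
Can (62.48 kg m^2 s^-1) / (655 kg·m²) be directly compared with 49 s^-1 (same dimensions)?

Yes

Reduce each to base SI dimensions:
  (62.48 kg m^2 s^-1) / (655 kg·m²):  [kg·m²·s⁻¹] / [kg·m²] = s⁻¹
  49 s^-1:  s⁻¹
Both are s⁻¹, so they have the same dimensions and can be added.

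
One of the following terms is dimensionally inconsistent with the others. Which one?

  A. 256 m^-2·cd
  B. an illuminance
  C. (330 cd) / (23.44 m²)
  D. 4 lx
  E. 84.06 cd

Work out the base dimensions of each:
  A. cd·m⁻² = m⁻²·cd
  B. [illuminance] = m⁻²·cd
  C. [cd] / [m²] = m⁻²·cd
  D. lx = lm·m⁻² = m⁻²·cd
  E. cd
All reduce to m⁻²·cd except E., which is cd.

E.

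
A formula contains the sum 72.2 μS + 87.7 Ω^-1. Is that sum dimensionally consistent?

Work out the base dimensions of each:
  72.2 μS:  S = Ω⁻¹ = kg⁻¹·m⁻²·s³·A²
  87.7 Ω^-1:  Ω⁻¹ = (V·A⁻¹)⁻¹ = kg⁻¹·m⁻²·s³·A²
Both are kg⁻¹·m⁻²·s³·A², so they have the same dimensions and can be added.

Yes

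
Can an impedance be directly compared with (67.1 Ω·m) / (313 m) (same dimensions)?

Yes

In SI base units:
  an impedance:  [impedance] = kg·m²·s⁻³·A⁻²
  (67.1 Ω·m) / (313 m):  [kg·m³·s⁻³·A⁻²] / [m] = kg·m²·s⁻³·A⁻²
Both are kg·m²·s⁻³·A⁻², so they have the same dimensions and can be added.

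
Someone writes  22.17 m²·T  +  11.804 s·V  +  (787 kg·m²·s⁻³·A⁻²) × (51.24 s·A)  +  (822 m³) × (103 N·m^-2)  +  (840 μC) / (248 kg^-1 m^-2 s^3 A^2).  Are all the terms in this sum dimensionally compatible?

Work out the base dimensions of each:
  22.17 m²·T:  T·m² = Wb·m⁻²·m² = kg·m²·s⁻²·A⁻¹
  11.804 s·V:  V·s = J·C⁻¹·s = kg·m²·s⁻²·A⁻¹
  (787 kg·m²·s⁻³·A⁻²) × (51.24 s·A):  [kg·m²·s⁻³·A⁻²] · [s·A] = kg·m²·s⁻²·A⁻¹
  (822 m³) × (103 N·m^-2):  [m³] · [kg·m⁻¹·s⁻²] = kg·m²·s⁻²
  (840 μC) / (248 kg^-1 m^-2 s^3 A^2):  [s·A] / [kg⁻¹·m⁻²·s³·A²] = kg·m²·s⁻²·A⁻¹
The terms do not share a single dimension (kg·m²·s⁻² vs kg·m²·s⁻²·A⁻¹).

No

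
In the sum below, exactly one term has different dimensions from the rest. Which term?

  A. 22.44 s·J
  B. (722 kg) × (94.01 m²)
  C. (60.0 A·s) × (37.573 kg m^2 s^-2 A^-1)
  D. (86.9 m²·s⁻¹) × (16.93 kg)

Dimensions:
  A. J·s = N·m·s = kg·m²·s⁻¹
  B. [kg] · [m²] = kg·m²
  C. [s·A] · [kg·m²·s⁻²·A⁻¹] = kg·m²·s⁻¹
  D. [m²·s⁻¹] · [kg] = kg·m²·s⁻¹
All reduce to kg·m²·s⁻¹ except B., which is kg·m².

B.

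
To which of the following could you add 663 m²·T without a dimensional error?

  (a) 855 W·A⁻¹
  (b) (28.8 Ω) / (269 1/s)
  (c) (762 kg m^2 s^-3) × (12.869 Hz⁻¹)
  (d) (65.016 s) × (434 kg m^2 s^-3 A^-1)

(d)

Reference: T·m² = Wb·m⁻²·m² = kg·m²·s⁻²·A⁻¹.
Each option:
  (a) W·A⁻¹ = J·s⁻¹·A⁻¹ = kg·m²·s⁻³·A⁻¹
  (b) [kg·m²·s⁻³·A⁻²] / [s⁻¹] = kg·m²·s⁻²·A⁻²
  (c) [kg·m²·s⁻³] · [s] = kg·m²·s⁻²
  (d) [s] · [kg·m²·s⁻³·A⁻¹] = kg·m²·s⁻²·A⁻¹  ← same
Only (d) matches kg·m²·s⁻²·A⁻¹.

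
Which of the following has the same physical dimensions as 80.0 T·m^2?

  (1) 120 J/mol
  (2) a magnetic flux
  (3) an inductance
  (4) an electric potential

Reference: T·m² = Wb·m⁻²·m² = kg·m²·s⁻²·A⁻¹.
Each option:
  (1) J·mol⁻¹ = N·m·mol⁻¹ = kg·m²·s⁻²·mol⁻¹
  (2) [magnetic flux] = kg·m²·s⁻²·A⁻¹  ← same
  (3) [inductance] = kg·m²·s⁻²·A⁻²
  (4) [electric potential] = kg·m²·s⁻³·A⁻¹
Only (2) matches kg·m²·s⁻²·A⁻¹.

(2)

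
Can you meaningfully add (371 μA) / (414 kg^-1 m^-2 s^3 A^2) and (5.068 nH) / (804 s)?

No

Dimensions:
  (371 μA) / (414 kg^-1 m^-2 s^3 A^2):  [A] / [kg⁻¹·m⁻²·s³·A²] = kg·m²·s⁻³·A⁻¹
  (5.068 nH) / (804 s):  [kg·m²·s⁻²·A⁻²] / [s] = kg·m²·s⁻³·A⁻²
kg·m²·s⁻³·A⁻¹ ≠ kg·m²·s⁻³·A⁻², so they cannot be added.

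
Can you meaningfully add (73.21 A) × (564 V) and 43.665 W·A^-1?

Work out the base dimensions of each:
  (73.21 A) × (564 V):  [A] · [kg·m²·s⁻³·A⁻¹] = kg·m²·s⁻³
  43.665 W·A^-1:  W·A⁻¹ = J·s⁻¹·A⁻¹ = kg·m²·s⁻³·A⁻¹
kg·m²·s⁻³ ≠ kg·m²·s⁻³·A⁻¹, so they cannot be added.

No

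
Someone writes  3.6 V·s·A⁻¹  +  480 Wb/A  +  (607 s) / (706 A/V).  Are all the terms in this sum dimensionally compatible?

Reduce each to base SI dimensions:
  3.6 V·s·A⁻¹:  V·s·A⁻¹ = J·C⁻¹·s·A⁻¹ = kg·m²·s⁻²·A⁻²
  480 Wb/A:  Wb·A⁻¹ = V·s·A⁻¹ = kg·m²·s⁻²·A⁻²
  (607 s) / (706 A/V):  [s] / [kg⁻¹·m⁻²·s³·A²] = kg·m²·s⁻²·A⁻²
Every term reduces to kg·m²·s⁻²·A⁻².

Yes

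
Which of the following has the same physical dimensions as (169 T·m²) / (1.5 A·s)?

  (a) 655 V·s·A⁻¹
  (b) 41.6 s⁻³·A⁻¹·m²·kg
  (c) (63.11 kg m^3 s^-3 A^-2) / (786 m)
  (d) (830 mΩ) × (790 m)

Reference: [kg·m²·s⁻²·A⁻¹] / [s·A] = kg·m²·s⁻³·A⁻².
Each option:
  (a) V·s·A⁻¹ = J·C⁻¹·s·A⁻¹ = kg·m²·s⁻²·A⁻²
  (b) kg·m²·s⁻³·A⁻¹
  (c) [kg·m³·s⁻³·A⁻²] / [m] = kg·m²·s⁻³·A⁻²  ← same
  (d) [kg·m²·s⁻³·A⁻²] · [m] = kg·m³·s⁻³·A⁻²
Only (c) matches kg·m²·s⁻³·A⁻².

(c)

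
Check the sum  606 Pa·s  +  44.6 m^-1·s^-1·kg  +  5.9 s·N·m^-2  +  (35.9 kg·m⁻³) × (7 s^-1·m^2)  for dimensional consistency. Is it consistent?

In SI base units:
  606 Pa·s:  Pa·s = N·m⁻²·s = kg·m⁻¹·s⁻¹
  44.6 m^-1·s^-1·kg:  kg·m⁻¹·s⁻¹
  5.9 s·N·m^-2:  N·s·m⁻² = kg·m·s⁻²·s·m⁻² = kg·m⁻¹·s⁻¹
  (35.9 kg·m⁻³) × (7 s^-1·m^2):  [kg·m⁻³] · [m²·s⁻¹] = kg·m⁻¹·s⁻¹
Every term reduces to kg·m⁻¹·s⁻¹.

Yes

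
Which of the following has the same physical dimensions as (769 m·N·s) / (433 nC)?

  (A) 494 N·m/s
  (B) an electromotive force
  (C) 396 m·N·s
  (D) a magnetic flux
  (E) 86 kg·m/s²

(D)

Reference: [kg·m²·s⁻¹] / [s·A] = kg·m²·s⁻²·A⁻¹.
Each option:
  (A) N·m·s⁻¹ = kg·m·s⁻²·m·s⁻¹ = kg·m²·s⁻³
  (B) [electromotive force] = kg·m²·s⁻³·A⁻¹
  (C) N·m·s = kg·m·s⁻²·m·s = kg·m²·s⁻¹
  (D) [magnetic flux] = kg·m²·s⁻²·A⁻¹  ← same
  (E) kg·m·s⁻²
Only (D) matches kg·m²·s⁻²·A⁻¹.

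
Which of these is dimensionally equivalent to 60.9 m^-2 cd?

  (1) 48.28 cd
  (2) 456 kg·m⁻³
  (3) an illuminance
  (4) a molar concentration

(3)

Reference: m⁻²·cd.
Each option:
  (1) cd
  (2) kg·m⁻³
  (3) [illuminance] = m⁻²·cd  ← same
  (4) [molar concentration] = m⁻³·mol
Only (3) matches m⁻²·cd.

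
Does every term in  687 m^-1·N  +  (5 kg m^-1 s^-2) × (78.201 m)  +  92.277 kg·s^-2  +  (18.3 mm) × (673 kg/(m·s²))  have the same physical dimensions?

Yes

Reduce each to base SI dimensions:
  687 m^-1·N:  N·m⁻¹ = kg·m·s⁻²·m⁻¹ = kg·s⁻²
  (5 kg m^-1 s^-2) × (78.201 m):  [kg·m⁻¹·s⁻²] · [m] = kg·s⁻²
  92.277 kg·s^-2:  kg·s⁻²
  (18.3 mm) × (673 kg/(m·s²)):  [m] · [kg·m⁻¹·s⁻²] = kg·s⁻²
Every term reduces to kg·s⁻².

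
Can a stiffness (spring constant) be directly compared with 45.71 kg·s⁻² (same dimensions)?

Yes

Work out the base dimensions of each:
  a stiffness (spring constant):  [stiffness (spring constant)] = kg·s⁻²
  45.71 kg·s⁻²:  kg·s⁻²
Both are kg·s⁻², so they have the same dimensions and can be added.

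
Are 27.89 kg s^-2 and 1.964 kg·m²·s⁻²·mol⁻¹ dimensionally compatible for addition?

No

Expand each in SI base units:
  27.89 kg s^-2:  kg·s⁻²
  1.964 kg·m²·s⁻²·mol⁻¹:  kg·m²·s⁻²·mol⁻¹
kg·s⁻² ≠ kg·m²·s⁻²·mol⁻¹, so they cannot be added.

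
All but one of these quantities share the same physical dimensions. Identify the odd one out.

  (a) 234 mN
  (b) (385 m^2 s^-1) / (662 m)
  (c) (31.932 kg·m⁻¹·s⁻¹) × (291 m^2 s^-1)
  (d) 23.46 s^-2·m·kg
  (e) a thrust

(b)

In SI base units:
  (a) N = kg·m·s⁻²
  (b) [m²·s⁻¹] / [m] = m·s⁻¹
  (c) [kg·m⁻¹·s⁻¹] · [m²·s⁻¹] = kg·m·s⁻²
  (d) kg·m·s⁻²
  (e) [thrust] = kg·m·s⁻²
All reduce to kg·m·s⁻² except (b), which is m·s⁻¹.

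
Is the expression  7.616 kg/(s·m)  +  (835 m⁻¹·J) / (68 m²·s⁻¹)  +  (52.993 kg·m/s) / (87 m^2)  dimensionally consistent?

Yes

Expand each in SI base units:
  7.616 kg/(s·m):  kg·m⁻¹·s⁻¹
  (835 m⁻¹·J) / (68 m²·s⁻¹):  [kg·m·s⁻²] / [m²·s⁻¹] = kg·m⁻¹·s⁻¹
  (52.993 kg·m/s) / (87 m^2):  [kg·m·s⁻¹] / [m²] = kg·m⁻¹·s⁻¹
Every term reduces to kg·m⁻¹·s⁻¹.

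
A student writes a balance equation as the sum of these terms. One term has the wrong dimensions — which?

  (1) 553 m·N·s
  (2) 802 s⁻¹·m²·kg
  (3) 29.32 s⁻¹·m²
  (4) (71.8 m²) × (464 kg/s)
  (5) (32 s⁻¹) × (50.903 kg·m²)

(3)

In SI base units:
  (1) N·m·s = kg·m·s⁻²·m·s = kg·m²·s⁻¹
  (2) kg·m²·s⁻¹
  (3) m²·s⁻¹
  (4) [m²] · [kg·s⁻¹] = kg·m²·s⁻¹
  (5) [s⁻¹] · [kg·m²] = kg·m²·s⁻¹
All reduce to kg·m²·s⁻¹ except (3), which is m²·s⁻¹.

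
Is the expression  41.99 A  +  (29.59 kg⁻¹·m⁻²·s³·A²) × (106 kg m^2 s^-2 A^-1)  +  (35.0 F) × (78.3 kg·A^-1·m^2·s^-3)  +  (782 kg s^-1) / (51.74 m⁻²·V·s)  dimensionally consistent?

Reduce each to base SI dimensions:
  41.99 A:  A
  (29.59 kg⁻¹·m⁻²·s³·A²) × (106 kg m^2 s^-2 A^-1):  [kg⁻¹·m⁻²·s³·A²] · [kg·m²·s⁻²·A⁻¹] = s·A
  (35.0 F) × (78.3 kg·A^-1·m^2·s^-3):  [kg⁻¹·m⁻²·s⁴·A²] · [kg·m²·s⁻³·A⁻¹] = s·A
  (782 kg s^-1) / (51.74 m⁻²·V·s):  [kg·s⁻¹] / [kg·s⁻²·A⁻¹] = s·A
The terms do not share a single dimension (A vs s·A).

No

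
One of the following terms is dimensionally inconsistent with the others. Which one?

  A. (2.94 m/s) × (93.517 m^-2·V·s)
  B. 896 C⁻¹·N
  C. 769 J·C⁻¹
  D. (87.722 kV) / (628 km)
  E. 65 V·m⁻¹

Expand each in SI base units:
  A. [m·s⁻¹] · [kg·s⁻²·A⁻¹] = kg·m·s⁻³·A⁻¹
  B. N·C⁻¹ = kg·m·s⁻²·(s·A)⁻¹ = kg·m·s⁻³·A⁻¹
  C. J·C⁻¹ = N·m·(s·A)⁻¹ = kg·m²·s⁻³·A⁻¹
  D. [kg·m²·s⁻³·A⁻¹] / [m] = kg·m·s⁻³·A⁻¹
  E. V·m⁻¹ = J·C⁻¹·m⁻¹ = kg·m·s⁻³·A⁻¹
All reduce to kg·m·s⁻³·A⁻¹ except C., which is kg·m²·s⁻³·A⁻¹.

C.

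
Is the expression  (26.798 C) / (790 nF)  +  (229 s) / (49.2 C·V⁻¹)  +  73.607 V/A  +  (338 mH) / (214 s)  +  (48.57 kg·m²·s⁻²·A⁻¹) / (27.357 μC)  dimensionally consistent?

Reduce each to base SI dimensions:
  (26.798 C) / (790 nF):  [s·A] / [kg⁻¹·m⁻²·s⁴·A²] = kg·m²·s⁻³·A⁻¹
  (229 s) / (49.2 C·V⁻¹):  [s] / [kg⁻¹·m⁻²·s⁴·A²] = kg·m²·s⁻³·A⁻²
  73.607 V/A:  V·A⁻¹ = J·C⁻¹·A⁻¹ = kg·m²·s⁻³·A⁻²
  (338 mH) / (214 s):  [kg·m²·s⁻²·A⁻²] / [s] = kg·m²·s⁻³·A⁻²
  (48.57 kg·m²·s⁻²·A⁻¹) / (27.357 μC):  [kg·m²·s⁻²·A⁻¹] / [s·A] = kg·m²·s⁻³·A⁻²
The terms do not share a single dimension (kg·m²·s⁻³·A⁻² vs kg·m²·s⁻³·A⁻¹).

No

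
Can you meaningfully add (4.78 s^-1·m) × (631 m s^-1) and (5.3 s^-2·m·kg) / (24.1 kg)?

In SI base units:
  (4.78 s^-1·m) × (631 m s^-1):  [m·s⁻¹] · [m·s⁻¹] = m²·s⁻²
  (5.3 s^-2·m·kg) / (24.1 kg):  [kg·m·s⁻²] / [kg] = m·s⁻²
m²·s⁻² ≠ m·s⁻², so they cannot be added.

No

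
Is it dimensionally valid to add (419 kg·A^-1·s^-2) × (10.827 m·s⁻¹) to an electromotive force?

In SI base units:
  (419 kg·A^-1·s^-2) × (10.827 m·s⁻¹):  [kg·s⁻²·A⁻¹] · [m·s⁻¹] = kg·m·s⁻³·A⁻¹
  an electromotive force:  [electromotive force] = kg·m²·s⁻³·A⁻¹
kg·m·s⁻³·A⁻¹ ≠ kg·m²·s⁻³·A⁻¹, so they cannot be added.

No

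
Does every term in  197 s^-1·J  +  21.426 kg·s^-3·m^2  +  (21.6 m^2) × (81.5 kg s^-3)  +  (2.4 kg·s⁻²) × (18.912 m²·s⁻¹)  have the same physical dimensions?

Dimensions:
  197 s^-1·J:  J·s⁻¹ = N·m·s⁻¹ = kg·m²·s⁻³
  21.426 kg·s^-3·m^2:  kg·m²·s⁻³
  (21.6 m^2) × (81.5 kg s^-3):  [m²] · [kg·s⁻³] = kg·m²·s⁻³
  (2.4 kg·s⁻²) × (18.912 m²·s⁻¹):  [kg·s⁻²] · [m²·s⁻¹] = kg·m²·s⁻³
Every term reduces to kg·m²·s⁻³.

Yes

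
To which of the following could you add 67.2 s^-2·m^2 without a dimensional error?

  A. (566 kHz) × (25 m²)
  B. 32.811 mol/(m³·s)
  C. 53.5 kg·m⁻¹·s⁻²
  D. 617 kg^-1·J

Reference: m²·s⁻².
Each option:
  A. [s⁻¹] · [m²] = m²·s⁻¹
  B. mol·m⁻³·s⁻¹ = m⁻³·s⁻¹·mol
  C. kg·m⁻¹·s⁻²
  D. J·kg⁻¹ = N·m·kg⁻¹ = m²·s⁻²  ← same
Only D. matches m²·s⁻².

D.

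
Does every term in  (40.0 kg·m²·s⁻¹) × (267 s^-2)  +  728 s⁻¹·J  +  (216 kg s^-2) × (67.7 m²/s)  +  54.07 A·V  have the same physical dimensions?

Expand each in SI base units:
  (40.0 kg·m²·s⁻¹) × (267 s^-2):  [kg·m²·s⁻¹] · [s⁻²] = kg·m²·s⁻³
  728 s⁻¹·J:  J·s⁻¹ = N·m·s⁻¹ = kg·m²·s⁻³
  (216 kg s^-2) × (67.7 m²/s):  [kg·s⁻²] · [m²·s⁻¹] = kg·m²·s⁻³
  54.07 A·V:  V·A = J·C⁻¹·A = kg·m²·s⁻³
Every term reduces to kg·m²·s⁻³.

Yes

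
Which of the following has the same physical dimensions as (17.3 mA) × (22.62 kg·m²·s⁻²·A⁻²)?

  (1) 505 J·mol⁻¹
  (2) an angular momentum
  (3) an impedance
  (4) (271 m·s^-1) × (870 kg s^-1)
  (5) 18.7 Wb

Reference: [A] · [kg·m²·s⁻²·A⁻²] = kg·m²·s⁻²·A⁻¹.
Each option:
  (1) J·mol⁻¹ = N·m·mol⁻¹ = kg·m²·s⁻²·mol⁻¹
  (2) [angular momentum] = kg·m²·s⁻¹
  (3) [impedance] = kg·m²·s⁻³·A⁻²
  (4) [m·s⁻¹] · [kg·s⁻¹] = kg·m·s⁻²
  (5) Wb = V·s = kg·m²·s⁻²·A⁻¹  ← same
Only (5) matches kg·m²·s⁻²·A⁻¹.

(5)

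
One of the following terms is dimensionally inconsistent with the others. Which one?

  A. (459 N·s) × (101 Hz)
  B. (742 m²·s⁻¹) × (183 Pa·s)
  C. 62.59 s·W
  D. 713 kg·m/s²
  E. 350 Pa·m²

In SI base units:
  A. [kg·m·s⁻¹] · [s⁻¹] = kg·m·s⁻²
  B. [m²·s⁻¹] · [kg·m⁻¹·s⁻¹] = kg·m·s⁻²
  C. W·s = J·s⁻¹·s = kg·m²·s⁻²
  D. kg·m·s⁻²
  E. Pa·m² = N·m⁻²·m² = kg·m·s⁻²
All reduce to kg·m·s⁻² except C., which is kg·m²·s⁻².

C.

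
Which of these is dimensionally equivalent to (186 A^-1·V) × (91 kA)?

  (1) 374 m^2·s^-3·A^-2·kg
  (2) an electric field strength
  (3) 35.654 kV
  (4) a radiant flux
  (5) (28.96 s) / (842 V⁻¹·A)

Reference: [kg·m²·s⁻³·A⁻²] · [A] = kg·m²·s⁻³·A⁻¹.
Each option:
  (1) kg·m²·s⁻³·A⁻²
  (2) [electric field strength] = kg·m·s⁻³·A⁻¹
  (3) V = J·C⁻¹ = kg·m²·s⁻³·A⁻¹  ← same
  (4) [radiant flux] = kg·m²·s⁻³
  (5) [s] / [kg⁻¹·m⁻²·s³·A²] = kg·m²·s⁻²·A⁻²
Only (3) matches kg·m²·s⁻³·A⁻¹.

(3)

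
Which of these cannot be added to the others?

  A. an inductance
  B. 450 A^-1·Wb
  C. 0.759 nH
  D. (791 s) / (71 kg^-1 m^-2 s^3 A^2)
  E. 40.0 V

E.

Reduce each to base SI dimensions:
  A. [inductance] = kg·m²·s⁻²·A⁻²
  B. Wb·A⁻¹ = V·s·A⁻¹ = kg·m²·s⁻²·A⁻²
  C. H = V·s·A⁻¹ = kg·m²·s⁻²·A⁻²
  D. [s] / [kg⁻¹·m⁻²·s³·A²] = kg·m²·s⁻²·A⁻²
  E. V = J·C⁻¹ = kg·m²·s⁻³·A⁻¹
All reduce to kg·m²·s⁻²·A⁻² except E., which is kg·m²·s⁻³·A⁻¹.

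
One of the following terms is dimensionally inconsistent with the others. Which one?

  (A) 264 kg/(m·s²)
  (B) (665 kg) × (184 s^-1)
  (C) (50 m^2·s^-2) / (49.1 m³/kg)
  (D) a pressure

Reduce each to base SI dimensions:
  (A) kg·m⁻¹·s⁻²
  (B) [kg] · [s⁻¹] = kg·s⁻¹
  (C) [m²·s⁻²] / [kg⁻¹·m³] = kg·m⁻¹·s⁻²
  (D) [pressure] = kg·m⁻¹·s⁻²
All reduce to kg·m⁻¹·s⁻² except (B), which is kg·s⁻¹.

(B)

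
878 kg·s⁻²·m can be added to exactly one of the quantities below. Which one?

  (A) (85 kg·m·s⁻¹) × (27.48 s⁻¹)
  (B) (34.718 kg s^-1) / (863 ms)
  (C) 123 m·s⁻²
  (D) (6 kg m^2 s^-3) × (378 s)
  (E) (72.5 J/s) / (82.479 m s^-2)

Reference: kg·m·s⁻².
Each option:
  (A) [kg·m·s⁻¹] · [s⁻¹] = kg·m·s⁻²  ← same
  (B) [kg·s⁻¹] / [s] = kg·s⁻²
  (C) m·s⁻²
  (D) [kg·m²·s⁻³] · [s] = kg·m²·s⁻²
  (E) [kg·m²·s⁻³] / [m·s⁻²] = kg·m·s⁻¹
Only (A) matches kg·m·s⁻².

(A)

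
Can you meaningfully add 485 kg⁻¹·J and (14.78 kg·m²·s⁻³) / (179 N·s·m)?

No

Work out the base dimensions of each:
  485 kg⁻¹·J:  J·kg⁻¹ = N·m·kg⁻¹ = m²·s⁻²
  (14.78 kg·m²·s⁻³) / (179 N·s·m):  [kg·m²·s⁻³] / [kg·m²·s⁻¹] = s⁻²
m²·s⁻² ≠ s⁻², so they cannot be added.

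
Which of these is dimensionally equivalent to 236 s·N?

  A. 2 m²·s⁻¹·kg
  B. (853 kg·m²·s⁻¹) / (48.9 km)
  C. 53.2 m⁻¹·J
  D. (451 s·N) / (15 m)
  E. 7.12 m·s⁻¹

Reference: N·s = kg·m·s⁻²·s = kg·m·s⁻¹.
Each option:
  A. kg·m²·s⁻¹
  B. [kg·m²·s⁻¹] / [m] = kg·m·s⁻¹  ← same
  C. J·m⁻¹ = N·m·m⁻¹ = kg·m·s⁻²
  D. [kg·m·s⁻¹] / [m] = kg·s⁻¹
  E. m·s⁻¹
Only B. matches kg·m·s⁻¹.

B.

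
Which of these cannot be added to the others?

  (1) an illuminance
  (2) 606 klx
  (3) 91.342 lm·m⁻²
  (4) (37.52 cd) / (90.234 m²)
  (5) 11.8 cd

Reduce each to base SI dimensions:
  (1) [illuminance] = m⁻²·cd
  (2) lx = lm·m⁻² = m⁻²·cd
  (3) lm·m⁻² = cd·m⁻² = m⁻²·cd
  (4) [cd] / [m²] = m⁻²·cd
  (5) cd
All reduce to m⁻²·cd except (5), which is cd.

(5)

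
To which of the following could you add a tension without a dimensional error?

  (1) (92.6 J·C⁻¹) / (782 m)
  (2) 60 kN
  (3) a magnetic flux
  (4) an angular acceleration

Reference: [tension] = kg·m·s⁻².
Each option:
  (1) [kg·m²·s⁻³·A⁻¹] / [m] = kg·m·s⁻³·A⁻¹
  (2) N = kg·m·s⁻²  ← same
  (3) [magnetic flux] = kg·m²·s⁻²·A⁻¹
  (4) [angular acceleration] = s⁻²
Only (2) matches kg·m·s⁻².

(2)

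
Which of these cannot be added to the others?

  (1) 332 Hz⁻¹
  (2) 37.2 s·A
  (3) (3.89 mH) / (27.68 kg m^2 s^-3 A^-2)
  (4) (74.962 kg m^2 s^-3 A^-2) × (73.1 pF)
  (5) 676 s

Reduce each to base SI dimensions:
  (1) Hz⁻¹ = (s⁻¹)⁻¹ = s
  (2) A·s = s·A
  (3) [kg·m²·s⁻²·A⁻²] / [kg·m²·s⁻³·A⁻²] = s
  (4) [kg·m²·s⁻³·A⁻²] · [kg⁻¹·m⁻²·s⁴·A²] = s
  (5) s
All reduce to s except (2), which is s·A.

(2)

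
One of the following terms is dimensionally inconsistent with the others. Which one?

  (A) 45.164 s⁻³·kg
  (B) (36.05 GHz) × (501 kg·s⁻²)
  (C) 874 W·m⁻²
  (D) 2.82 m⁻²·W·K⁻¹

Work out the base dimensions of each:
  (A) kg·s⁻³
  (B) [s⁻¹] · [kg·s⁻²] = kg·s⁻³
  (C) W·m⁻² = J·s⁻¹·m⁻² = kg·s⁻³
  (D) W·m⁻²·K⁻¹ = J·s⁻¹·m⁻²·K⁻¹ = kg·s⁻³·K⁻¹
All reduce to kg·s⁻³ except (D), which is kg·s⁻³·K⁻¹.

(D)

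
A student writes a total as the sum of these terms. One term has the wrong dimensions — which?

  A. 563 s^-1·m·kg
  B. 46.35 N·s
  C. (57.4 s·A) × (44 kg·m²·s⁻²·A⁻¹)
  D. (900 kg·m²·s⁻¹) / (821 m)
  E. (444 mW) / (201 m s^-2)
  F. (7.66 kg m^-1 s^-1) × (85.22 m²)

C.

In SI base units:
  A. kg·m·s⁻¹
  B. N·s = kg·m·s⁻²·s = kg·m·s⁻¹
  C. [s·A] · [kg·m²·s⁻²·A⁻¹] = kg·m²·s⁻¹
  D. [kg·m²·s⁻¹] / [m] = kg·m·s⁻¹
  E. [kg·m²·s⁻³] / [m·s⁻²] = kg·m·s⁻¹
  F. [kg·m⁻¹·s⁻¹] · [m²] = kg·m·s⁻¹
All reduce to kg·m·s⁻¹ except C., which is kg·m²·s⁻¹.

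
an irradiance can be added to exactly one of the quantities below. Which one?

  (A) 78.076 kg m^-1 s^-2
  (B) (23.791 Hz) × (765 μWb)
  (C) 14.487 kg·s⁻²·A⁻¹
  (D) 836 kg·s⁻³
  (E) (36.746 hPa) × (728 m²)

Reference: [irradiance] = kg·s⁻³.
Each option:
  (A) kg·m⁻¹·s⁻²
  (B) [s⁻¹] · [kg·m²·s⁻²·A⁻¹] = kg·m²·s⁻³·A⁻¹
  (C) kg·s⁻²·A⁻¹
  (D) kg·s⁻³  ← same
  (E) [kg·m⁻¹·s⁻²] · [m²] = kg·m·s⁻²
Only (D) matches kg·s⁻³.

(D)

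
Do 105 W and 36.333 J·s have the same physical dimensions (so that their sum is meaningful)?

No

Dimensions:
  105 W:  W = J·s⁻¹ = kg·m²·s⁻³
  36.333 J·s:  J·s = N·m·s = kg·m²·s⁻¹
kg·m²·s⁻³ ≠ kg·m²·s⁻¹, so they cannot be added.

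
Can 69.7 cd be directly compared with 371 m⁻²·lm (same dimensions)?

Expand each in SI base units:
  69.7 cd:  cd
  371 m⁻²·lm:  lm·m⁻² = cd·m⁻² = m⁻²·cd
cd ≠ m⁻²·cd, so they cannot be added.

No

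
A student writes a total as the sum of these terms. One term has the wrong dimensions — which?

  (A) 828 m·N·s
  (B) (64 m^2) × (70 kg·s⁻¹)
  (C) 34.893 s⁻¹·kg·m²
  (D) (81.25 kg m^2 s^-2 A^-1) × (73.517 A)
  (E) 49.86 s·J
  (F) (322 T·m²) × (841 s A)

Dimensions:
  (A) N·m·s = kg·m·s⁻²·m·s = kg·m²·s⁻¹
  (B) [m²] · [kg·s⁻¹] = kg·m²·s⁻¹
  (C) kg·m²·s⁻¹
  (D) [kg·m²·s⁻²·A⁻¹] · [A] = kg·m²·s⁻²
  (E) J·s = N·m·s = kg·m²·s⁻¹
  (F) [kg·m²·s⁻²·A⁻¹] · [s·A] = kg·m²·s⁻¹
All reduce to kg·m²·s⁻¹ except (D), which is kg·m²·s⁻².

(D)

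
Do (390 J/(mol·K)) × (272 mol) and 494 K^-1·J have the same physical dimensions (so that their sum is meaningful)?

In SI base units:
  (390 J/(mol·K)) × (272 mol):  [kg·m²·s⁻²·K⁻¹·mol⁻¹] · [mol] = kg·m²·s⁻²·K⁻¹
  494 K^-1·J:  J·K⁻¹ = N·m·K⁻¹ = kg·m²·s⁻²·K⁻¹
Both are kg·m²·s⁻²·K⁻¹, so they have the same dimensions and can be added.

Yes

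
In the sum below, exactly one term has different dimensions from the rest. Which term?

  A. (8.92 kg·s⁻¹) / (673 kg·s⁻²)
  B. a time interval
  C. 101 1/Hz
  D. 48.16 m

In SI base units:
  A. [kg·s⁻¹] / [kg·s⁻²] = s
  B. [time interval] = s
  C. Hz⁻¹ = (s⁻¹)⁻¹ = s
  D. m
All reduce to s except D., which is m.

D.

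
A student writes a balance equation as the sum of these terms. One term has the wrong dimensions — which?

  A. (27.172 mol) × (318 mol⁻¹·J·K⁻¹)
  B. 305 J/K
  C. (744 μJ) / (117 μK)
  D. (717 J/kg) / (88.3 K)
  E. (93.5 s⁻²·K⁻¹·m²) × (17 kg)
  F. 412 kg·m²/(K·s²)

In SI base units:
  A. [mol] · [kg·m²·s⁻²·K⁻¹·mol⁻¹] = kg·m²·s⁻²·K⁻¹
  B. J·K⁻¹ = N·m·K⁻¹ = kg·m²·s⁻²·K⁻¹
  C. [kg·m²·s⁻²] / [K] = kg·m²·s⁻²·K⁻¹
  D. [m²·s⁻²] / [K] = m²·s⁻²·K⁻¹
  E. [m²·s⁻²·K⁻¹] · [kg] = kg·m²·s⁻²·K⁻¹
  F. kg·m²·s⁻²·K⁻¹
All reduce to kg·m²·s⁻²·K⁻¹ except D., which is m²·s⁻²·K⁻¹.

D.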